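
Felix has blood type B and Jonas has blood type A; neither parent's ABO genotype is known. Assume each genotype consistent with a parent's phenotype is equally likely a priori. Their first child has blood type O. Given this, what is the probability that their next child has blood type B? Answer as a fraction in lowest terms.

1/4

Possible genotypes: Felix ∈ {I^B I^B, I^B i}; Jonas ∈ {I^A I^A, I^A i}.
Weight each parental genotype pair by prior × P(type-O child):
  I^B i × I^A i: posterior weight 1; P(next child type B) = 1/4.
Weighted sum = 1/4.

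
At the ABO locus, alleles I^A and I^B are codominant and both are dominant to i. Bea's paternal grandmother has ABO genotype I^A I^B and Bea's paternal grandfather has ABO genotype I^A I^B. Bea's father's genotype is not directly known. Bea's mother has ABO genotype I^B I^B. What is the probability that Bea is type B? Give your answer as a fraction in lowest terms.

Bea's father's ABO genotype from I^A I^B × I^A I^B: 1/4 I^A I^A, 1/2 I^A I^B, 1/4 I^B I^B.
Crossing each possibility with the mother I^B I^B and summing P(type B): 1/4·0 + 1/2·1/2 + 1/4·1 = 1/2.

1/2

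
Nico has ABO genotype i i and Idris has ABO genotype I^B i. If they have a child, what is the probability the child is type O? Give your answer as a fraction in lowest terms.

ABO cross i i × I^B i → offspring phenotypes: 1/2 O, 1/2 B.
So P(type O) = 1/2.

1/2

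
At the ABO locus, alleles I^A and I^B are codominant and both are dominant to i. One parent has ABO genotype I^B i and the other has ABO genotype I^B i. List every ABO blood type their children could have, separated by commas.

Gametes from I^B i × I^B i give offspring ABO genotypes I^B I^B, I^B i, i i, i.e. phenotypes O, B.

O, B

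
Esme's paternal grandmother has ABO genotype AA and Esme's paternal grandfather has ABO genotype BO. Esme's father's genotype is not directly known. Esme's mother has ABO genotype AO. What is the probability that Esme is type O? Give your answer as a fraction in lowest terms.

1/8

Esme's father's ABO genotype from AA × BO: 1/2 AB, 1/2 AO.
Crossing each possibility with the mother AO and summing P(type O): 1/2·0 + 1/2·1/4 = 1/8.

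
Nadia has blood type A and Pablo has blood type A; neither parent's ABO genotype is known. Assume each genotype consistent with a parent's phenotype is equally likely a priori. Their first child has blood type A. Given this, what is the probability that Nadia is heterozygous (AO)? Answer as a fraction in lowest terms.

7/15

Possible genotypes: Nadia ∈ {AA, AO}; Pablo ∈ {AA, AO}.
Weight each parental genotype pair by prior × P(type-A child):
  AA × AA: posterior weight 4/15.
  AA × AO: posterior weight 4/15.
  AO × AA: posterior weight 4/15.
  AO × AO: posterior weight 1/5.
Sum the posterior weight over pairs where Nadia is AO: 7/15.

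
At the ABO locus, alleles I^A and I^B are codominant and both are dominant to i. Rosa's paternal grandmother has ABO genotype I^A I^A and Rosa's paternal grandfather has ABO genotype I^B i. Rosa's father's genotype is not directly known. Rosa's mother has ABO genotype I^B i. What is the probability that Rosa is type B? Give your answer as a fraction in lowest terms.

3/8

Rosa's father's ABO genotype from I^A I^A × I^B i: 1/2 I^A I^B, 1/2 I^A i.
Crossing each possibility with the mother I^B i and summing P(type B): 1/2·1/2 + 1/2·1/4 = 3/8.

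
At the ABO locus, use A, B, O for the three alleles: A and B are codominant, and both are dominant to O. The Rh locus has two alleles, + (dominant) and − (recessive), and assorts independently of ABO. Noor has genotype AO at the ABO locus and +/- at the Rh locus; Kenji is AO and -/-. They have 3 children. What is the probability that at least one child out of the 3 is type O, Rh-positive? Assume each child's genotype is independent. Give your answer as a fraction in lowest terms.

169/512

ABO cross AO × AO → 1/4 O, 3/4 A.
Rh cross +/- × -/- → 1/2 Rh+, 1/2 Rh-; so P(type O, Rh-positive) = 1/4 × 1/2 = 1/8 per child.
P(none) = (7/8)^3 = 343/512; P(at least one) = 1 − 343/512 = 169/512.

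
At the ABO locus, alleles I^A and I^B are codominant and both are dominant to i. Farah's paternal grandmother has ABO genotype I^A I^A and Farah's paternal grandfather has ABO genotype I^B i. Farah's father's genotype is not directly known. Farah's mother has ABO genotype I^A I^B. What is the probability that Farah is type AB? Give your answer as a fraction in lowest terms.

Farah's father's ABO genotype from I^A I^A × I^B i: 1/2 I^A I^B, 1/2 I^A i.
Crossing each possibility with the mother I^A I^B and summing P(type AB): 1/2·1/2 + 1/2·1/4 = 3/8.

3/8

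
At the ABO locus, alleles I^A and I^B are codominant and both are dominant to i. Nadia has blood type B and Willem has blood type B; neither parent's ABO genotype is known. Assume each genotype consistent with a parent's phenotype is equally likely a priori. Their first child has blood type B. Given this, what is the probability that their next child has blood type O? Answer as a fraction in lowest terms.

Possible genotypes: Nadia ∈ {I^B I^B, I^B i}; Willem ∈ {I^B I^B, I^B i}.
Weight each parental genotype pair by prior × P(type-B child):
  I^B I^B × I^B I^B: posterior weight 4/15; P(next child type O) = 0.
  I^B I^B × I^B i: posterior weight 4/15; P(next child type O) = 0.
  I^B i × I^B I^B: posterior weight 4/15; P(next child type O) = 0.
  I^B i × I^B i: posterior weight 1/5; P(next child type O) = 1/4.
Weighted sum = 1/20.

1/20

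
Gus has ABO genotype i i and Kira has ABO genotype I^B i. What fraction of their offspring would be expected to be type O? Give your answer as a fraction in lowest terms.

1/2

ABO cross i i × I^B i → offspring phenotypes: 1/2 O, 1/2 B.
So P(type O) = 1/2.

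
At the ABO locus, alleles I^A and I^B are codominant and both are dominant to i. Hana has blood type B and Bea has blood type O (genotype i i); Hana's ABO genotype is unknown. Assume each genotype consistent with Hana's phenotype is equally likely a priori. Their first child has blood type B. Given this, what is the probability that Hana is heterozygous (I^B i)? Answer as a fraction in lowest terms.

1/3

Possible genotypes: Hana ∈ {I^B I^B, I^B i}; Bea ∈ {i i}.
Weight each parental genotype pair by prior × P(type-B child):
  I^B I^B × i i: posterior weight 2/3.
  I^B i × i i: posterior weight 1/3.
Sum the posterior weight over pairs where Hana is I^B i: 1/3.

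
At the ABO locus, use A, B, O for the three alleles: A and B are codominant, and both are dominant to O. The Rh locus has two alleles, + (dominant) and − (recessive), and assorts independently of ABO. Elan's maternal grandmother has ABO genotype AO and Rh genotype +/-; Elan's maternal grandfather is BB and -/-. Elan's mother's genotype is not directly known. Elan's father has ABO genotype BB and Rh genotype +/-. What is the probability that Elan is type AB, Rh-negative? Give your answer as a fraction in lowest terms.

Elan's mother's ABO genotype from AO × BB: 1/2 AB, 1/2 BO.
Crossing each possibility with the father BB and summing P(type AB): 1/2·1/2 + 1/2·0 = 1/4.
Similarly for Rh via the mother's Rh distribution: P(Rh-) = 3/8.
Independent loci: 1/4 × 3/8 = 3/32.

3/32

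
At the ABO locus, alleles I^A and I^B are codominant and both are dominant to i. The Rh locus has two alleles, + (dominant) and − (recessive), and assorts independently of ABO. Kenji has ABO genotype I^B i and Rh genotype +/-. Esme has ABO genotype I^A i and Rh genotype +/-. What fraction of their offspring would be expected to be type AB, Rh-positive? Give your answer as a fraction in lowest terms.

3/16

ABO cross I^B i × I^A i → offspring phenotypes: 1/4 O, 1/4 A, 1/4 B, 1/4 AB.
Rh cross +/- × +/- → 3/4 Rh+, 1/4 Rh-.
Independent loci: P(type AB, Rh-positive) = 1/4 × 3/4 = 3/16.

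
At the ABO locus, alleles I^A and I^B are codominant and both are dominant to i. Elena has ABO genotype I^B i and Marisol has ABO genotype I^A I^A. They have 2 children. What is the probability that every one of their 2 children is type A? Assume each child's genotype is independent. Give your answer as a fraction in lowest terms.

ABO cross I^B i × I^A I^A → 1/2 A, 1/2 AB.
So P(type A) = 1/2 per child.
All 2 independent: (1/2)^2 = 1/4.

1/4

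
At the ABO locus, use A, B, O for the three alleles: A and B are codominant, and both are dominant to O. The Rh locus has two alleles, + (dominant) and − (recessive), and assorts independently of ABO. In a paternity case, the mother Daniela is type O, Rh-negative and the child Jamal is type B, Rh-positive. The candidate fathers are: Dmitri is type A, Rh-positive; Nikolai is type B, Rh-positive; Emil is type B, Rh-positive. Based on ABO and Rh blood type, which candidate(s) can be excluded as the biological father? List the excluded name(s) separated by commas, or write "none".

Dmitri

A candidate is excluded only if no genotype consistent with his phenotype could produce a type B, Rh-positive child with a type O, Rh-negative mother.
Dmitri (type A, Rh+): no genotype consistent with that phenotype can produce a type-B Rh+ child with a type-O mother.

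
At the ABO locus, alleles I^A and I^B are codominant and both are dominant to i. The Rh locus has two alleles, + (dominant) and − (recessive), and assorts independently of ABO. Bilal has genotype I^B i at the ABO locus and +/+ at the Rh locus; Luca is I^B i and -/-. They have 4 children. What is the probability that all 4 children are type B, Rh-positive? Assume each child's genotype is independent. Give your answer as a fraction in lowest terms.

81/256

ABO cross I^B i × I^B i → 1/4 O, 3/4 B.
Rh cross +/+ × -/- → 1 Rh+; so P(type B, Rh-positive) = 3/4 × 1 = 3/4 per child.
All 4 independent: (3/4)^4 = 81/256.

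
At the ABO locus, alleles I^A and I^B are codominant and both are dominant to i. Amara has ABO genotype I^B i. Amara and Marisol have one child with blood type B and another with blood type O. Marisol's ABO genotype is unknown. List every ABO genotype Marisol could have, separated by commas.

I^A i, I^B i, i i

For each candidate genotype of Marisol, check whether crossing it with I^B i can produce every observed child phenotype.
  I^A I^A → possible child types {A, AB} ✗
  I^A I^B → possible child types {A, B, AB} ✗
  I^A i → possible child types {O, A, B, AB} ✓
  I^B I^B → possible child types {B} ✗
  I^B i → possible child types {O, B} ✓
  i i → possible child types {O, B} ✓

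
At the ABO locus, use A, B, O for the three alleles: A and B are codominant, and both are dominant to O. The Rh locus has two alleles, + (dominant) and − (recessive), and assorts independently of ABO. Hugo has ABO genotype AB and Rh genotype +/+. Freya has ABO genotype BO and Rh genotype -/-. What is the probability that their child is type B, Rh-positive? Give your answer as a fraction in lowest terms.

ABO cross AB × BO → offspring phenotypes: 1/4 A, 1/2 B, 1/4 AB.
Rh cross +/+ × -/- → 1 Rh+.
Independent loci: P(type B, Rh-positive) = 1/2 × 1 = 1/2.

1/2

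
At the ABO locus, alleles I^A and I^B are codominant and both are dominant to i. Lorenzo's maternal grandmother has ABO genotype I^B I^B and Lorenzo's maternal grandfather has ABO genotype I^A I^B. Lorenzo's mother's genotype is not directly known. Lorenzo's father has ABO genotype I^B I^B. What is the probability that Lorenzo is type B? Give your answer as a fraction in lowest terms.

3/4

Lorenzo's mother's ABO genotype from I^B I^B × I^A I^B: 1/2 I^A I^B, 1/2 I^B I^B.
Crossing each possibility with the father I^B I^B and summing P(type B): 1/2·1/2 + 1/2·1 = 3/4.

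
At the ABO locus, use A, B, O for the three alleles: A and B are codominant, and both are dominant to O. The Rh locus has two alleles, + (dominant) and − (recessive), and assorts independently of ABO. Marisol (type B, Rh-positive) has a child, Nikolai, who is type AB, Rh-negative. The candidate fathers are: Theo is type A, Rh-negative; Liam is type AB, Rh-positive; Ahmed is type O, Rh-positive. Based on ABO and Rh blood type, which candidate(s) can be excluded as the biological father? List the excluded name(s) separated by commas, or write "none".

Ahmed

A candidate is excluded only if no genotype consistent with his phenotype could produce a type AB, Rh-negative child with a type B, Rh-positive mother.
Ahmed (type O, Rh+): no genotype consistent with that phenotype can produce a type-AB Rh- child with a type-B mother.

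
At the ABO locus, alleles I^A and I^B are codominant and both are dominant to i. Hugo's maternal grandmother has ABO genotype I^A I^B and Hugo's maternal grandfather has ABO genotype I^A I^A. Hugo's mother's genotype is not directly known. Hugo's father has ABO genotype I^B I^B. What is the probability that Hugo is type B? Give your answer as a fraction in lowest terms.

1/4

Hugo's mother's ABO genotype from I^A I^B × I^A I^A: 1/2 I^A I^A, 1/2 I^A I^B.
Crossing each possibility with the father I^B I^B and summing P(type B): 1/2·0 + 1/2·1/2 = 1/4.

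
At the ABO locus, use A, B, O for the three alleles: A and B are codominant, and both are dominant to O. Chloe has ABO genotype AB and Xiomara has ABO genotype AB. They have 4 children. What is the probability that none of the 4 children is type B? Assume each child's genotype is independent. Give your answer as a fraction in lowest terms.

ABO cross AB × AB → 1/4 A, 1/4 B, 1/2 AB.
So P(type B) = 1/4 per child.
P(not type B) = 3/4 for one child; (3/4)^4 = 81/256.

81/256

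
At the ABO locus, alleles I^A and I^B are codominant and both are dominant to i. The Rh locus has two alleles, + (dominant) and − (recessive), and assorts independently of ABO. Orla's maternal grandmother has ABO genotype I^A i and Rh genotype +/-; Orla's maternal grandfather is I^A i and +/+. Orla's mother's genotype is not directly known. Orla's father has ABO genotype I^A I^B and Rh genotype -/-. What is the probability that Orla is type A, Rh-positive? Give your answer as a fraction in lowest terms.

3/8

Orla's mother's ABO genotype from I^A i × I^A i: 1/4 I^A I^A, 1/2 I^A i, 1/4 i i.
Crossing each possibility with the father I^A I^B and summing P(type A): 1/4·1/2 + 1/2·1/2 + 1/4·1/2 = 1/2.
Similarly for Rh via the mother's Rh distribution: P(Rh+) = 3/4.
Independent loci: 1/2 × 3/4 = 3/8.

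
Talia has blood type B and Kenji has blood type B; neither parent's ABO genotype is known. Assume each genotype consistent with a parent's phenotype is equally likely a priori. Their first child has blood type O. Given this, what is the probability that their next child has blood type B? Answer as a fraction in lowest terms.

Possible genotypes: Talia ∈ {BB, BO}; Kenji ∈ {BB, BO}.
Weight each parental genotype pair by prior × P(type-O child):
  BO × BO: posterior weight 1; P(next child type B) = 3/4.
Weighted sum = 3/4.

3/4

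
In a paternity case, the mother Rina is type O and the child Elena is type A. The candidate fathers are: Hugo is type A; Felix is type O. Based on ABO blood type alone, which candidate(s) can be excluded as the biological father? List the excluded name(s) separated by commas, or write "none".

Felix

A candidate is excluded only if no genotype consistent with his phenotype could produce a type A child with a type O mother.
Felix (type O): no genotype consistent with that phenotype can produce a type-A child with a type-O mother.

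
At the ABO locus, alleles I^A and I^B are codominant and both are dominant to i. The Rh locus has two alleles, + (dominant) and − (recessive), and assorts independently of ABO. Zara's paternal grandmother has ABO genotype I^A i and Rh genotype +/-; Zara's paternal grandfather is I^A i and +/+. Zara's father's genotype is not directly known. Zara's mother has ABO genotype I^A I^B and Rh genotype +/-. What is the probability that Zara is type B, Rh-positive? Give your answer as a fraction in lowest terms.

7/32

Zara's father's ABO genotype from I^A i × I^A i: 1/4 I^A I^A, 1/2 I^A i, 1/4 i i.
Crossing each possibility with the mother I^A I^B and summing P(type B): 1/4·0 + 1/2·1/4 + 1/4·1/2 = 1/4.
Similarly for Rh via the father's Rh distribution: P(Rh+) = 7/8.
Independent loci: 1/4 × 7/8 = 7/32.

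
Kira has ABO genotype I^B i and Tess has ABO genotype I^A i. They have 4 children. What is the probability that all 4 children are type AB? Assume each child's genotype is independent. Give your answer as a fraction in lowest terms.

1/256

ABO cross I^B i × I^A i → 1/4 O, 1/4 A, 1/4 B, 1/4 AB.
So P(type AB) = 1/4 per child.
All 4 independent: (1/4)^4 = 1/256.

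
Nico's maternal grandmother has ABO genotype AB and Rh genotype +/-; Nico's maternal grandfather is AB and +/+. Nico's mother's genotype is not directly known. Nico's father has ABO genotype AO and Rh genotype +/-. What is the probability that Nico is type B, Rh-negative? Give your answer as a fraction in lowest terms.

Nico's mother's ABO genotype from AB × AB: 1/4 AA, 1/2 AB, 1/4 BB.
Crossing each possibility with the father AO and summing P(type B): 1/4·0 + 1/2·1/4 + 1/4·1/2 = 1/4.
Similarly for Rh via the mother's Rh distribution: P(Rh-) = 1/8.
Independent loci: 1/4 × 1/8 = 1/32.

1/32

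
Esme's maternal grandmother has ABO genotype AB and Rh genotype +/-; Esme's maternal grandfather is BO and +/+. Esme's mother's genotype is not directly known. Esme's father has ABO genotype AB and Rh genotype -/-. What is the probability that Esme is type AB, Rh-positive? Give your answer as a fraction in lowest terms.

Esme's mother's ABO genotype from AB × BO: 1/4 AB, 1/4 AO, 1/4 BB, 1/4 BO.
Crossing each possibility with the father AB and summing P(type AB): 1/4·1/2 + 1/4·1/4 + 1/4·1/2 + 1/4·1/4 = 3/8.
Similarly for Rh via the mother's Rh distribution: P(Rh+) = 3/4.
Independent loci: 3/8 × 3/4 = 9/32.

9/32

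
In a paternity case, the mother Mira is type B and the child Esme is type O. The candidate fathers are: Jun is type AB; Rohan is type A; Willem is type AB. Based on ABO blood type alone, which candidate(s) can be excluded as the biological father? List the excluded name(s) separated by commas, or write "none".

Jun, Willem

A candidate is excluded only if no genotype consistent with his phenotype could produce a type O child with a type B mother.
Jun (type AB): no genotype consistent with that phenotype can produce a type-O child with a type-B mother.
Willem (type AB): no genotype consistent with that phenotype can produce a type-O child with a type-B mother.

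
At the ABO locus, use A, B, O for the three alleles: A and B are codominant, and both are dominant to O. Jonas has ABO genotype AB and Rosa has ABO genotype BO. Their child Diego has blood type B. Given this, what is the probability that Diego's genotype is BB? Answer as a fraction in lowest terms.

1/2

Cross AB × BO → 1/4 AB, 1/4 AO, 1/4 BB, 1/4 BO.
Type-B genotypes among offspring: BB (1/4), BO (1/4); total 1/2.
P(BB | type B) = (1/4) / (1/2) = 1/2.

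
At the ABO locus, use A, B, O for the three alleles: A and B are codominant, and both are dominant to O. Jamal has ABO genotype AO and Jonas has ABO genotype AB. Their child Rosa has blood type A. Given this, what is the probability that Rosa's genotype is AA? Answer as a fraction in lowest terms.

Cross AO × AB → 1/4 AA, 1/4 AB, 1/4 AO, 1/4 BO.
Type-A genotypes among offspring: AA (1/4), AO (1/4); total 1/2.
P(AA | type A) = (1/4) / (1/2) = 1/2.

1/2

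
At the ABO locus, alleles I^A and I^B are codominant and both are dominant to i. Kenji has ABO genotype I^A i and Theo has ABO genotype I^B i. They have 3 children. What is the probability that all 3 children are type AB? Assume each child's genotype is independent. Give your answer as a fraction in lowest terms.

1/64

ABO cross I^A i × I^B i → 1/4 O, 1/4 A, 1/4 B, 1/4 AB.
So P(type AB) = 1/4 per child.
All 3 independent: (1/4)^3 = 1/64.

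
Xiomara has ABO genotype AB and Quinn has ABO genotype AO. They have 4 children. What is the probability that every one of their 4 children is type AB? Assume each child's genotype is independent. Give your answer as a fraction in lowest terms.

ABO cross AB × AO → 1/2 A, 1/4 B, 1/4 AB.
So P(type AB) = 1/4 per child.
All 4 independent: (1/4)^4 = 1/256.

1/256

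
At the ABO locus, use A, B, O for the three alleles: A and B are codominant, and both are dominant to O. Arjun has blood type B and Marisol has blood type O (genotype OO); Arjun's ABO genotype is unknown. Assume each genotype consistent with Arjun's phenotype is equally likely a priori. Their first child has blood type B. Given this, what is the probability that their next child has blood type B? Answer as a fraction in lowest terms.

Possible genotypes: Arjun ∈ {BB, BO}; Marisol ∈ {OO}.
Weight each parental genotype pair by prior × P(type-B child):
  BB × OO: posterior weight 2/3; P(next child type B) = 1.
  BO × OO: posterior weight 1/3; P(next child type B) = 1/2.
Weighted sum = 5/6.

5/6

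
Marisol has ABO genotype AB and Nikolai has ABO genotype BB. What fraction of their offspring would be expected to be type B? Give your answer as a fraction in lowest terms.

1/2

ABO cross AB × BB → offspring phenotypes: 1/2 B, 1/2 AB.
So P(type B) = 1/2.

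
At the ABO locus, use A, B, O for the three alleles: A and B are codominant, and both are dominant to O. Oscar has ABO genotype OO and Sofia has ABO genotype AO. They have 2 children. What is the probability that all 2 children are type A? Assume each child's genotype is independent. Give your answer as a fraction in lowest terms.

1/4

ABO cross OO × AO → 1/2 O, 1/2 A.
So P(type A) = 1/2 per child.
All 2 independent: (1/2)^2 = 1/4.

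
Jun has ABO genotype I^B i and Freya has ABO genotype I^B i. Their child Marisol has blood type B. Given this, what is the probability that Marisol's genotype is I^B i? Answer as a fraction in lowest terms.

Cross I^B i × I^B i → 1/4 I^B I^B, 1/2 I^B i, 1/4 i i.
Type-B genotypes among offspring: I^B I^B (1/4), I^B i (1/2); total 3/4.
P(I^B i | type B) = (1/2) / (3/4) = 2/3.

2/3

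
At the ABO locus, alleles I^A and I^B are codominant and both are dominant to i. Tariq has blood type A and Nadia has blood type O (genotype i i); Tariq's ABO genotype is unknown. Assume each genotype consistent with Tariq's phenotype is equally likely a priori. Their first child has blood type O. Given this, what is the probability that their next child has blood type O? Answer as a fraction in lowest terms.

1/2

Possible genotypes: Tariq ∈ {I^A I^A, I^A i}; Nadia ∈ {i i}.
Weight each parental genotype pair by prior × P(type-O child):
  I^A i × i i: posterior weight 1; P(next child type O) = 1/2.
Weighted sum = 1/2.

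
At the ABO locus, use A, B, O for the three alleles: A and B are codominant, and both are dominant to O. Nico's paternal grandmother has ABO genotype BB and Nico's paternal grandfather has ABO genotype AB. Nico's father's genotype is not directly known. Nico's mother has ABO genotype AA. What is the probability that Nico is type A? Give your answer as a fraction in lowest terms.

1/4

Nico's father's ABO genotype from BB × AB: 1/2 AB, 1/2 BB.
Crossing each possibility with the mother AA and summing P(type A): 1/2·1/2 + 1/2·0 = 1/4.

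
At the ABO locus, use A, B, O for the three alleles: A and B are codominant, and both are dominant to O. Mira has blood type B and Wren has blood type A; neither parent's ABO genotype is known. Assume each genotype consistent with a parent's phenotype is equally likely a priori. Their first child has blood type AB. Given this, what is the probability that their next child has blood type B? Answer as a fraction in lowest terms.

Possible genotypes: Mira ∈ {BB, BO}; Wren ∈ {AA, AO}.
Weight each parental genotype pair by prior × P(type-AB child):
  BB × AA: posterior weight 4/9; P(next child type B) = 0.
  BB × AO: posterior weight 2/9; P(next child type B) = 1/2.
  BO × AA: posterior weight 2/9; P(next child type B) = 0.
  BO × AO: posterior weight 1/9; P(next child type B) = 1/4.
Weighted sum = 5/36.

5/36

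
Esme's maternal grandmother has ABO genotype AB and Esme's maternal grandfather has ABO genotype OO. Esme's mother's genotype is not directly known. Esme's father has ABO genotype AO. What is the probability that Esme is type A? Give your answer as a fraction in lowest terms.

Esme's mother's ABO genotype from AB × OO: 1/2 AO, 1/2 BO.
Crossing each possibility with the father AO and summing P(type A): 1/2·3/4 + 1/2·1/4 = 1/2.

1/2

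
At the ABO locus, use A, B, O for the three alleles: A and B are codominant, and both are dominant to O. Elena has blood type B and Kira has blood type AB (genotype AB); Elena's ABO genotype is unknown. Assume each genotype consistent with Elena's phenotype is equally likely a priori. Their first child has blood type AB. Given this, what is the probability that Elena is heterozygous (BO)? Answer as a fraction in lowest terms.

Possible genotypes: Elena ∈ {BB, BO}; Kira ∈ {AB}.
Weight each parental genotype pair by prior × P(type-AB child):
  BB × AB: posterior weight 2/3.
  BO × AB: posterior weight 1/3.
Sum the posterior weight over pairs where Elena is BO: 1/3.

1/3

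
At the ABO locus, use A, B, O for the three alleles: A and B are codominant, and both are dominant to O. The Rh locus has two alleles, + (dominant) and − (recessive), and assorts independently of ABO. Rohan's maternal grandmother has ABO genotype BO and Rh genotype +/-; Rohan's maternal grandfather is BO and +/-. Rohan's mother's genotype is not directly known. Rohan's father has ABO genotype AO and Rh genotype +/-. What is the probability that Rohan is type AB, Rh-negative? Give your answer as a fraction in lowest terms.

Rohan's mother's ABO genotype from BO × BO: 1/4 BB, 1/2 BO, 1/4 OO.
Crossing each possibility with the father AO and summing P(type AB): 1/4·1/2 + 1/2·1/4 + 1/4·0 = 1/4.
Similarly for Rh via the mother's Rh distribution: P(Rh-) = 1/4.
Independent loci: 1/4 × 1/4 = 1/16.

1/16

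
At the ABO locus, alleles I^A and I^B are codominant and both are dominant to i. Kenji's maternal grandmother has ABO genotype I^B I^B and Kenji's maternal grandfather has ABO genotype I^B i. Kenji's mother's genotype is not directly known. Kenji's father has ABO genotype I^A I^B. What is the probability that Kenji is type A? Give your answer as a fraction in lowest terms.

1/8

Kenji's mother's ABO genotype from I^B I^B × I^B i: 1/2 I^B I^B, 1/2 I^B i.
Crossing each possibility with the father I^A I^B and summing P(type A): 1/2·0 + 1/2·1/4 = 1/8.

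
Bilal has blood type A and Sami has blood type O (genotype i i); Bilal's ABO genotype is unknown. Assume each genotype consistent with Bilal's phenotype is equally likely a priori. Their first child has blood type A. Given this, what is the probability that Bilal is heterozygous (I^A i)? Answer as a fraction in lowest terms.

1/3

Possible genotypes: Bilal ∈ {I^A I^A, I^A i}; Sami ∈ {i i}.
Weight each parental genotype pair by prior × P(type-A child):
  I^A I^A × i i: posterior weight 2/3.
  I^A i × i i: posterior weight 1/3.
Sum the posterior weight over pairs where Bilal is I^A i: 1/3.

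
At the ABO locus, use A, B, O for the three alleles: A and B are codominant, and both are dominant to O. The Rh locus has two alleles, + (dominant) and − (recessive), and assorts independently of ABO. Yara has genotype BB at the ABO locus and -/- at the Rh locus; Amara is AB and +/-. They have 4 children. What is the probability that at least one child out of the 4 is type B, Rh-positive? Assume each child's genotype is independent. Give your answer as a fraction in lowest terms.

175/256

ABO cross BB × AB → 1/2 B, 1/2 AB.
Rh cross -/- × +/- → 1/2 Rh+, 1/2 Rh-; so P(type B, Rh-positive) = 1/2 × 1/2 = 1/4 per child.
P(none) = (3/4)^4 = 81/256; P(at least one) = 1 − 81/256 = 175/256.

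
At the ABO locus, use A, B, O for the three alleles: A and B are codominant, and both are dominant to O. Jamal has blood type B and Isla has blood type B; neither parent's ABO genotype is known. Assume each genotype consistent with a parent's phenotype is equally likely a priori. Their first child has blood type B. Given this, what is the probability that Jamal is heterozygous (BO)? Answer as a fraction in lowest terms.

Possible genotypes: Jamal ∈ {BB, BO}; Isla ∈ {BB, BO}.
Weight each parental genotype pair by prior × P(type-B child):
  BB × BB: posterior weight 4/15.
  BB × BO: posterior weight 4/15.
  BO × BB: posterior weight 4/15.
  BO × BO: posterior weight 1/5.
Sum the posterior weight over pairs where Jamal is BO: 7/15.

7/15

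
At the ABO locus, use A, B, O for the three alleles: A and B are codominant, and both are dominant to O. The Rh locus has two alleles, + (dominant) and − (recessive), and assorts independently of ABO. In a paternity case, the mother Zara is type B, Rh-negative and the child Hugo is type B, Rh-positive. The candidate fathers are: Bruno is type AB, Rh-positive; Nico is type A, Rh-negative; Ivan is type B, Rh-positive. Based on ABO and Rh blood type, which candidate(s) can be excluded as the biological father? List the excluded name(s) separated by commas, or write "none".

Nico

A candidate is excluded only if no genotype consistent with his phenotype could produce a type B, Rh-positive child with a type B, Rh-negative mother.
Nico (type A, Rh-): no genotype consistent with that phenotype can produce a type-B Rh+ child with a type-B mother.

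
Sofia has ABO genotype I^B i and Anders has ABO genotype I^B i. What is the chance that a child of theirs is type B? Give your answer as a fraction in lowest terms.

3/4

ABO cross I^B i × I^B i → offspring phenotypes: 1/4 O, 3/4 B.
So P(type B) = 3/4.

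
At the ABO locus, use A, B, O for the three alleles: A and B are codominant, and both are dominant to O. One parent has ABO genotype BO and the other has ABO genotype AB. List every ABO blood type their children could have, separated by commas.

A, B, AB

Gametes from BO × AB give offspring ABO genotypes AB, AO, BB, BO, i.e. phenotypes A, B, AB.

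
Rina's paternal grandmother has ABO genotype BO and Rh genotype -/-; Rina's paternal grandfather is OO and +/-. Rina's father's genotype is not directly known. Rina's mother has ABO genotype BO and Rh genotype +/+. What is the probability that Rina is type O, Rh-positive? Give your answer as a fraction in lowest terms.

3/8

Rina's father's ABO genotype from BO × OO: 1/2 BO, 1/2 OO.
Crossing each possibility with the mother BO and summing P(type O): 1/2·1/4 + 1/2·1/2 = 3/8.
Similarly for Rh via the father's Rh distribution: P(Rh+) = 1.
Independent loci: 3/8 × 1 = 3/8.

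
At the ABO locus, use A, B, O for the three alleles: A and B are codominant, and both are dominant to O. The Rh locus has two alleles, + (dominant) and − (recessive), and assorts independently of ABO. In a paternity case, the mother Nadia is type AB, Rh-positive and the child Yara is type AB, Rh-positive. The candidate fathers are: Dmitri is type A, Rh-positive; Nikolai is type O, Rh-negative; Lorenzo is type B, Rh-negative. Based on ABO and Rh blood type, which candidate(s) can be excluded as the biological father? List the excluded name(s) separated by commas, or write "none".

Nikolai

A candidate is excluded only if no genotype consistent with his phenotype could produce a type AB, Rh-positive child with a type AB, Rh-positive mother.
Nikolai (type O, Rh-): no genotype consistent with that phenotype can produce a type-AB Rh+ child with a type-AB mother.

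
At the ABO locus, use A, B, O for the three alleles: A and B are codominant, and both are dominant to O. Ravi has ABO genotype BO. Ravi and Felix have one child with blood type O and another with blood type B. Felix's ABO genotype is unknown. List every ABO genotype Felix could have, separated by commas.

AO, BO, OO

For each candidate genotype of Felix, check whether crossing it with BO can produce every observed child phenotype.
  AA → possible child types {A, AB} ✗
  AB → possible child types {A, B, AB} ✗
  AO → possible child types {O, A, B, AB} ✓
  BB → possible child types {B} ✗
  BO → possible child types {O, B} ✓
  OO → possible child types {O, B} ✓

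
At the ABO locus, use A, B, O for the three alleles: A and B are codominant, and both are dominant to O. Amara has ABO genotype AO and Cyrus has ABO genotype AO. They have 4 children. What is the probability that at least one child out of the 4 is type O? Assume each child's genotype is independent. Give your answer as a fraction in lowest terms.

ABO cross AO × AO → 1/4 O, 3/4 A.
So P(type O) = 1/4 per child.
P(none) = (3/4)^4 = 81/256; P(at least one) = 1 − 81/256 = 175/256.

175/256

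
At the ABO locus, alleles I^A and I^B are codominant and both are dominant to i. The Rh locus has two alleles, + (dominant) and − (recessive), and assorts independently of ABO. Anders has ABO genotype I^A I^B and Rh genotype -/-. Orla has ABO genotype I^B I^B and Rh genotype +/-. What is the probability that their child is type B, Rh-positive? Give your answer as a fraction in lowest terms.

1/4

ABO cross I^A I^B × I^B I^B → offspring phenotypes: 1/2 B, 1/2 AB.
Rh cross -/- × +/- → 1/2 Rh+, 1/2 Rh-.
Independent loci: P(type B, Rh-positive) = 1/2 × 1/2 = 1/4.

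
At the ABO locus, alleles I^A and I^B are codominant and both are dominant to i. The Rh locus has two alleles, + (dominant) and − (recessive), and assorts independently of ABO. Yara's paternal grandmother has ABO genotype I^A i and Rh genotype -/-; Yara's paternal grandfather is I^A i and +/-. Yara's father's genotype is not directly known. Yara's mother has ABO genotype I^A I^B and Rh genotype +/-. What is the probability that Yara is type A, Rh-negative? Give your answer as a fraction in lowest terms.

3/16

Yara's father's ABO genotype from I^A i × I^A i: 1/4 I^A I^A, 1/2 I^A i, 1/4 i i.
Crossing each possibility with the mother I^A I^B and summing P(type A): 1/4·1/2 + 1/2·1/2 + 1/4·1/2 = 1/2.
Similarly for Rh via the father's Rh distribution: P(Rh-) = 3/8.
Independent loci: 1/2 × 3/8 = 3/16.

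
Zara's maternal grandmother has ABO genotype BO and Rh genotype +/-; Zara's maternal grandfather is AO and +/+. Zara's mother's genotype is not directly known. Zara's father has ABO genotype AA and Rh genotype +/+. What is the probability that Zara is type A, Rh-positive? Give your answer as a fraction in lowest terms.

3/4

Zara's mother's ABO genotype from BO × AO: 1/4 AB, 1/4 AO, 1/4 BO, 1/4 OO.
Crossing each possibility with the father AA and summing P(type A): 1/4·1/2 + 1/4·1 + 1/4·1/2 + 1/4·1 = 3/4.
Similarly for Rh via the mother's Rh distribution: P(Rh+) = 1.
Independent loci: 3/4 × 1 = 3/4.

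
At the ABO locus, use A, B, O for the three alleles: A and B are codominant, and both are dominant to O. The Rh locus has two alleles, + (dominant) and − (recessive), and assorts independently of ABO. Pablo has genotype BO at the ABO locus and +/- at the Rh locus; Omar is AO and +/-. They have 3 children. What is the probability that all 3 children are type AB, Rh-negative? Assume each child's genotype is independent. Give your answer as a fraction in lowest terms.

1/4096

ABO cross BO × AO → 1/4 O, 1/4 A, 1/4 B, 1/4 AB.
Rh cross +/- × +/- → 3/4 Rh+, 1/4 Rh-; so P(type AB, Rh-negative) = 1/4 × 1/4 = 1/16 per child.
All 3 independent: (1/16)^3 = 1/4096.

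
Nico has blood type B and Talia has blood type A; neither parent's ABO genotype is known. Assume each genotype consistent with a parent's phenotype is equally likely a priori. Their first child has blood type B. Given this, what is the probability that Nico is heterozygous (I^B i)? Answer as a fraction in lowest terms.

Possible genotypes: Nico ∈ {I^B I^B, I^B i}; Talia ∈ {I^A I^A, I^A i}.
Weight each parental genotype pair by prior × P(type-B child):
  I^B I^B × I^A i: posterior weight 2/3.
  I^B i × I^A i: posterior weight 1/3.
Sum the posterior weight over pairs where Nico is I^B i: 1/3.

1/3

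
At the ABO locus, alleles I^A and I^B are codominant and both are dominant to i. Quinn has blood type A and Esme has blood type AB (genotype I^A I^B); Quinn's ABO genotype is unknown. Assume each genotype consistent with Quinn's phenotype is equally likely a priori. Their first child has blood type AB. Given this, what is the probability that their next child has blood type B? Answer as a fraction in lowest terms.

1/12

Possible genotypes: Quinn ∈ {I^A I^A, I^A i}; Esme ∈ {I^A I^B}.
Weight each parental genotype pair by prior × P(type-AB child):
  I^A I^A × I^A I^B: posterior weight 2/3; P(next child type B) = 0.
  I^A i × I^A I^B: posterior weight 1/3; P(next child type B) = 1/4.
Weighted sum = 1/12.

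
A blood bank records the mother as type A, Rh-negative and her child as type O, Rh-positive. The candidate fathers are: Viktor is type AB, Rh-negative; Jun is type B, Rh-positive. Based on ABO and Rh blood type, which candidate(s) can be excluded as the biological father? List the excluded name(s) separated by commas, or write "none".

A candidate is excluded only if no genotype consistent with his phenotype could produce a type O, Rh-positive child with a type A, Rh-negative mother.
Viktor (type AB, Rh-): no genotype consistent with that phenotype can produce a type-O Rh+ child with a type-A mother.

Viktor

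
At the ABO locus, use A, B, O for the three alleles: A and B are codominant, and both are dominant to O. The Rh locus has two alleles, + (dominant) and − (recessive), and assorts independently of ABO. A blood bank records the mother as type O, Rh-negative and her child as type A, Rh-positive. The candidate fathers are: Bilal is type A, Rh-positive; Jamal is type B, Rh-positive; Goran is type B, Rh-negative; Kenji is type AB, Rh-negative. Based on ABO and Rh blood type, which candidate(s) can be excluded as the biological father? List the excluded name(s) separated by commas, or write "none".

A candidate is excluded only if no genotype consistent with his phenotype could produce a type A, Rh-positive child with a type O, Rh-negative mother.
Jamal (type B, Rh+): no genotype consistent with that phenotype can produce a type-A Rh+ child with a type-O mother.
Goran (type B, Rh-): no genotype consistent with that phenotype can produce a type-A Rh+ child with a type-O mother.
Kenji (type AB, Rh-): no genotype consistent with that phenotype can produce a type-A Rh+ child with a type-O mother.

Jamal, Goran, Kenji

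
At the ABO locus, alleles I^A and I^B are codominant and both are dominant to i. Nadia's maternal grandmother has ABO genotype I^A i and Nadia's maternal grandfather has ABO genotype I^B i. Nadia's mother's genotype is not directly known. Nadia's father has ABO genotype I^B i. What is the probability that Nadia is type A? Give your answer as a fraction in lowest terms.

1/8

Nadia's mother's ABO genotype from I^A i × I^B i: 1/4 I^A I^B, 1/4 I^A i, 1/4 I^B i, 1/4 i i.
Crossing each possibility with the father I^B i and summing P(type A): 1/4·1/4 + 1/4·1/4 + 1/4·0 + 1/4·0 = 1/8.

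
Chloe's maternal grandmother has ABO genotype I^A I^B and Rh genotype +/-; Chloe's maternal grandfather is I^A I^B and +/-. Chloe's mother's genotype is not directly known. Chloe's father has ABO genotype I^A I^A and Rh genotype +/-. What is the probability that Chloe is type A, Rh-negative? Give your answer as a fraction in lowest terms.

Chloe's mother's ABO genotype from I^A I^B × I^A I^B: 1/4 I^A I^A, 1/2 I^A I^B, 1/4 I^B I^B.
Crossing each possibility with the father I^A I^A and summing P(type A): 1/4·1 + 1/2·1/2 + 1/4·0 = 1/2.
Similarly for Rh via the mother's Rh distribution: P(Rh-) = 1/4.
Independent loci: 1/2 × 1/4 = 1/8.

1/8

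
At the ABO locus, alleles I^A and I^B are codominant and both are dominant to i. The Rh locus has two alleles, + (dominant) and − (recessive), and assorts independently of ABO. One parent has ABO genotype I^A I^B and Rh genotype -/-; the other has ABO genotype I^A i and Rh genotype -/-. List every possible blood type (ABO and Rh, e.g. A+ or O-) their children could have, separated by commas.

A-, B-, AB-

Gametes from I^A I^B × I^A i give offspring ABO genotypes I^A I^A, I^A I^B, I^A i, I^B i, i.e. phenotypes A, B, AB.
Rh cross -/- × -/- → phenotypes Rh-.
Combining independently: A-, B-, AB-.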